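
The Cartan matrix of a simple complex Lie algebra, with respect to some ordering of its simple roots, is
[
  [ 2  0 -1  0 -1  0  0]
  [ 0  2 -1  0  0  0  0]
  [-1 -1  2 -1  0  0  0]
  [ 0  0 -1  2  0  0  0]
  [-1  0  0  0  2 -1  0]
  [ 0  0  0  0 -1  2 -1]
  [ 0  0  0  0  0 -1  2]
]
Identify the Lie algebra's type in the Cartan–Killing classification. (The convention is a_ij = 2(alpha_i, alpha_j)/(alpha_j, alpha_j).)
type D_7

The matrix has rank 7 with 2's on the diagonal. Reading the off-diagonal entries as Dynkin edges (a single edge where a_ij = a_ji = -1; a double or triple edge where a_ij * a_ji = 2 or 3), the diagram is a chain of 5 nodes with a fork of two nodes at one end (D_7). One simple-root ordering that puts it in standard form is (alpha_7, alpha_6, alpha_5, alpha_1, alpha_3, alpha_4, alpha_2). So the algebra is type D_7, i.e. so(14).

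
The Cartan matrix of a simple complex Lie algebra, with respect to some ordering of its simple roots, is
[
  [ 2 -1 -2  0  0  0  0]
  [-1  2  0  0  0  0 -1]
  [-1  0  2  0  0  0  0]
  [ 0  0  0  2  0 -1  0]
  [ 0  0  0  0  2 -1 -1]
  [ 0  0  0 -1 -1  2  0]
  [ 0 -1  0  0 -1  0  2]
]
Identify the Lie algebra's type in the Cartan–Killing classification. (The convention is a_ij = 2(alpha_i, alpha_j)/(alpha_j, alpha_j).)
B_7 (so(15))

The matrix has rank 7 with 2's on the diagonal. Reading the off-diagonal entries as Dynkin edges (a single edge where a_ij = a_ji = -1; a double or triple edge where a_ij * a_ji = 2 or 3), the diagram is a chain of 7 nodes with a double edge at one end; the terminal node there is the unique short simple root (B_7). One simple-root ordering that puts it in standard form is (alpha_4, alpha_6, alpha_5, alpha_7, alpha_2, alpha_1, alpha_3). So the algebra is type B_7, i.e. so(15).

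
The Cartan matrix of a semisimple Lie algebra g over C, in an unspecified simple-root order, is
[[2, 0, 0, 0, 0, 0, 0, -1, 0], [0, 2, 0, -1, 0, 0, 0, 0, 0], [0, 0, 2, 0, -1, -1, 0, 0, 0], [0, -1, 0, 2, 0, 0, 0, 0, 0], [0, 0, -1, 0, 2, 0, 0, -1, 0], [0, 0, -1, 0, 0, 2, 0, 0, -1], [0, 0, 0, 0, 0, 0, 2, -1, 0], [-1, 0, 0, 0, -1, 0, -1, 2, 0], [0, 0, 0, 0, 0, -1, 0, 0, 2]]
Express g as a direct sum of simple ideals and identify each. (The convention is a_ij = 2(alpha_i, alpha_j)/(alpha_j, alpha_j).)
type A_2 ⊕ type D_7

The diagram associated to this matrix has two connected components: the simple roots {alpha_2, alpha_4} form a chain of 2 nodes with single edges (A_2), and {alpha_1, alpha_3, alpha_5, alpha_6, alpha_7, alpha_8, alpha_9} form a chain of 5 nodes with a fork of two nodes at one end (D_7). A semisimple Lie algebra decomposes uniquely as the direct sum of simple ideals, one per connected component of its Dynkin diagram, so g ≅ A_2 ⊕ D_7 (dimension 8 + 91 = 99).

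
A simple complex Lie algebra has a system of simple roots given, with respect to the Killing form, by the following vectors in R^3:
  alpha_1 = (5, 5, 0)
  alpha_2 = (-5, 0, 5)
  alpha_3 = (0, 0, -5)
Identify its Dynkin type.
Compute the Cartan integers a_ij = 2(alpha_i, alpha_j)/(alpha_j, alpha_j); the resulting 3x3 Cartan matrix is
[[2, -1, 0], [-1, 2, -2], [0, -1, 2]].
The roots have two lengths (squared-length ratio 2:1); the short ones are alpha_{3}. The associated Dynkin diagram is a chain of 3 nodes with a double edge at one end; the terminal node there is the unique short simple root (B_3), so the type is B_3 (the algebra so(7)).

B_3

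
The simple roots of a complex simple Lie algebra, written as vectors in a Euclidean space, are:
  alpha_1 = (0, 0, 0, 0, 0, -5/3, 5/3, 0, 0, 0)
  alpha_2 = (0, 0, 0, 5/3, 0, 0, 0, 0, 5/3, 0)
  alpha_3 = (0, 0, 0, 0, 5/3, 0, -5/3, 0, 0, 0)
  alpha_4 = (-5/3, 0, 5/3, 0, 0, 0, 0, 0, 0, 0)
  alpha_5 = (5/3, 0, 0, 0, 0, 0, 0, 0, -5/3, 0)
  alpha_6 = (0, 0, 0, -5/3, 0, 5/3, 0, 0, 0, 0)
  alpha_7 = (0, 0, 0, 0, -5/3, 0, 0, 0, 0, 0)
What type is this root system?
Compute the Cartan integers a_ij = 2(alpha_i, alpha_j)/(alpha_j, alpha_j); the resulting 7x7 Cartan matrix is
[[2, 0, -1, 0, 0, -1, 0], [0, 2, 0, 0, -1, -1, 0], [-1, 0, 2, 0, 0, 0, -2], [0, 0, 0, 2, -1, 0, 0], [0, -1, 0, -1, 2, 0, 0], [-1, -1, 0, 0, 0, 2, 0], [0, 0, -1, 0, 0, 0, 2]].
The roots have two lengths (squared-length ratio 2:1); the short ones are alpha_{7}. The associated Dynkin diagram is a chain of 7 nodes with a double edge at one end; the terminal node there is the unique short simple root (B_7), so the type is B_7 (the algebra so(15)).

B_7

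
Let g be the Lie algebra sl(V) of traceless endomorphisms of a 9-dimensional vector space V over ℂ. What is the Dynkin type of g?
A8

This is sl(9), which has dimension 9^2 - 1 = 80 and rank 9 - 1 = 8 (a Cartan subalgebra is the diagonal traceless matrices). In the classification of classical Lie algebras, the special linear algebra sl(n+1) has type A_n; here n = 8, so the Dynkin diagram is a chain of 8 nodes with single edges (A_8). Hence the type is A_8.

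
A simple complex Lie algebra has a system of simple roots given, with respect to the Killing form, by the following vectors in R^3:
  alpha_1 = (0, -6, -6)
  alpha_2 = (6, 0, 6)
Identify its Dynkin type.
A_2

Compute the Cartan integers a_ij = 2(alpha_i, alpha_j)/(alpha_j, alpha_j); the resulting 2x2 Cartan matrix is
[[2, -1], [-1, 2]].
All simple roots have the same length, so the diagram is simply laced. The associated Dynkin diagram is a chain of 2 nodes with single edges (A_2), so the type is A_2 (the algebra sl(3)).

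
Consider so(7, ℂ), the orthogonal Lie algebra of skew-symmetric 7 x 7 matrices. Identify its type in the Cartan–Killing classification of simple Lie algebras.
This is so(7) with 7 odd, which has dimension 7(7-1)/2 = 21 and rank (7-1)/2 = 3. In the classification of classical Lie algebras, the orthogonal algebra so(2n+1) in an odd number of variables has type B_n; here n = 3, so the Dynkin diagram is a chain of 3 nodes with a double edge at one end; the terminal node there is the unique short simple root (B_3). Hence the type is B_3.

B_3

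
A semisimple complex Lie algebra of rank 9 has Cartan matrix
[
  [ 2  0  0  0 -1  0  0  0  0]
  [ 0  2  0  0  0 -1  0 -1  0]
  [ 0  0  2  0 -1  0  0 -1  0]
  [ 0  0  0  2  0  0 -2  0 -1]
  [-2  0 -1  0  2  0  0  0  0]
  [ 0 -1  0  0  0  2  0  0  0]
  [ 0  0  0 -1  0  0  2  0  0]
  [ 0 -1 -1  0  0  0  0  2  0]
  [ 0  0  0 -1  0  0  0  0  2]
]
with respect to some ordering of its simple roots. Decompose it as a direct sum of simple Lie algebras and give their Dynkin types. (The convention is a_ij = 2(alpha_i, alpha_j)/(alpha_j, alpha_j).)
B3 ⊕ B6

The diagram associated to this matrix has two connected components: the simple roots {alpha_4, alpha_7, alpha_9} form a chain of 3 nodes with a double edge at one end; the terminal node there is the unique short simple root (B_3), and {alpha_1, alpha_2, alpha_3, alpha_5, alpha_6, alpha_8} form a chain of 6 nodes with a double edge at one end; the terminal node there is the unique short simple root (B_6). A semisimple Lie algebra decomposes uniquely as the direct sum of simple ideals, one per connected component of its Dynkin diagram, so g ≅ B_3 ⊕ B_6 (dimension 21 + 78 = 99).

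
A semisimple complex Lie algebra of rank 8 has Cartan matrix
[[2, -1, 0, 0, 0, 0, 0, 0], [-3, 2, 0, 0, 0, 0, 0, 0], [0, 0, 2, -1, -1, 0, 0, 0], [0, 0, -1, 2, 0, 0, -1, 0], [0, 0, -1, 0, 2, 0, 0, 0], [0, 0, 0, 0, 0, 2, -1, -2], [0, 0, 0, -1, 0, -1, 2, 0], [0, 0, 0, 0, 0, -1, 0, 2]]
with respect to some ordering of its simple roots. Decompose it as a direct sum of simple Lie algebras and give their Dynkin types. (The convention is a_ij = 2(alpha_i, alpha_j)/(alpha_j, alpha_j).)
B_6 (so(13)) + G_2

The diagram associated to this matrix has two connected components: the simple roots {alpha_3, alpha_4, alpha_5, alpha_6, alpha_7, alpha_8} form a chain of 6 nodes with a double edge at one end; the terminal node there is the unique short simple root (B_6), and {alpha_1, alpha_2} form two nodes joined by a triple edge (G_2). A semisimple Lie algebra decomposes uniquely as the direct sum of simple ideals, one per connected component of its Dynkin diagram, so g ≅ B_6 ⊕ G_2 (dimension 78 + 14 = 92).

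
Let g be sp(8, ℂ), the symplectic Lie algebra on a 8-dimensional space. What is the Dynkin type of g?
This is sp(8), which has dimension 8(8+1)/2 = 36 and rank 8/2 = 4. In the classification of classical Lie algebras, the symplectic algebra sp(2n) has type C_n; here n = 4, so the Dynkin diagram is a chain of 4 nodes with a double edge at one end; the terminal node there is the unique long simple root (C_4). Hence the type is C_4.

C4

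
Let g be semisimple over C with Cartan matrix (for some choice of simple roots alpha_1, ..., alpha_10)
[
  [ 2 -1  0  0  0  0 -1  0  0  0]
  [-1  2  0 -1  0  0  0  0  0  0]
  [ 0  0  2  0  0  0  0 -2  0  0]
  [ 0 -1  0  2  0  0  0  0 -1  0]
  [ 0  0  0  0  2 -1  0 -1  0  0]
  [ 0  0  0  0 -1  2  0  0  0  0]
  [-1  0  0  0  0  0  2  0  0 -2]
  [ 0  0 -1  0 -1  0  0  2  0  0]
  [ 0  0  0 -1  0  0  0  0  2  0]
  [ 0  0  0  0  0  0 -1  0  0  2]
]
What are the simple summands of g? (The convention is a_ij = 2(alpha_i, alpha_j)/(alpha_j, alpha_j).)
The diagram associated to this matrix has two connected components: the simple roots {alpha_1, alpha_2, alpha_4, alpha_7, alpha_9, alpha_10} form a chain of 6 nodes with a double edge at one end; the terminal node there is the unique short simple root (B_6), and {alpha_3, alpha_5, alpha_6, alpha_8} form a chain of 4 nodes with a double edge at one end; the terminal node there is the unique long simple root (C_4). A semisimple Lie algebra decomposes uniquely as the direct sum of simple ideals, one per connected component of its Dynkin diagram, so g ≅ B_6 ⊕ C_4 (dimension 78 + 36 = 114).

B_6 (so(13)) ⊕ C_4 (sp(8))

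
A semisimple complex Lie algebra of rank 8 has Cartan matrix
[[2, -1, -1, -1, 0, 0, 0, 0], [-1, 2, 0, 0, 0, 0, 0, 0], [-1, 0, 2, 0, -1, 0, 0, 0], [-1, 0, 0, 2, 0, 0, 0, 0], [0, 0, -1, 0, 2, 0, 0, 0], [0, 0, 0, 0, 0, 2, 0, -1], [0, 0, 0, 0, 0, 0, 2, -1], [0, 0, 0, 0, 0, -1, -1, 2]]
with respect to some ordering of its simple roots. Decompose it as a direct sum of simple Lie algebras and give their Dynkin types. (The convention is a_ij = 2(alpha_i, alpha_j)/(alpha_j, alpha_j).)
A_3 + D_5

The diagram associated to this matrix has two connected components: the simple roots {alpha_6, alpha_7, alpha_8} form a chain of 3 nodes with single edges (A_3), and {alpha_1, alpha_2, alpha_3, alpha_4, alpha_5} form a chain of 3 nodes with a fork of two nodes at one end (D_5). A semisimple Lie algebra decomposes uniquely as the direct sum of simple ideals, one per connected component of its Dynkin diagram, so g ≅ A_3 ⊕ D_5 (dimension 15 + 45 = 60).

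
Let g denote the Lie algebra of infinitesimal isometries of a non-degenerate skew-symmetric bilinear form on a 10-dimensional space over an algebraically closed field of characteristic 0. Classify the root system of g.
This is sp(10), which has dimension 10(10+1)/2 = 55 and rank 10/2 = 5. In the classification of classical Lie algebras, the symplectic algebra sp(2n) has type C_n; here n = 5, so the Dynkin diagram is a chain of 5 nodes with a double edge at one end; the terminal node there is the unique long simple root (C_5). Hence the type is C_5.

C5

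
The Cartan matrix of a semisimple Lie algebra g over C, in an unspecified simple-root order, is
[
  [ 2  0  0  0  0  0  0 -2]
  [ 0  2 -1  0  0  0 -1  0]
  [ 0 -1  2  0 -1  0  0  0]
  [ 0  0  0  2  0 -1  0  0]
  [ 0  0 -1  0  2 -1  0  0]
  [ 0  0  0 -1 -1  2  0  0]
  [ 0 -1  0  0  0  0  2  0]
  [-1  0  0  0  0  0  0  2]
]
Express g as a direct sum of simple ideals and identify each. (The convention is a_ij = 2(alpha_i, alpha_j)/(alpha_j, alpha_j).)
The diagram associated to this matrix has two connected components: the simple roots {alpha_2, alpha_3, alpha_4, alpha_5, alpha_6, alpha_7} form a chain of 6 nodes with single edges (A_6), and {alpha_1, alpha_8} form a chain of 2 nodes with a double edge at one end; the terminal node there is the unique short simple root (B_2). A semisimple Lie algebra decomposes uniquely as the direct sum of simple ideals, one per connected component of its Dynkin diagram, so g ≅ A_6 ⊕ B_2 (dimension 48 + 10 = 58).

A_6 ⊕ B_2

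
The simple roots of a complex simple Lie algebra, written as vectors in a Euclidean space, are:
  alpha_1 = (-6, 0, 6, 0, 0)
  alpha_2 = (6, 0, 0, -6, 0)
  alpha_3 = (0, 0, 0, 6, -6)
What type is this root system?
Compute the Cartan integers a_ij = 2(alpha_i, alpha_j)/(alpha_j, alpha_j); the resulting 3x3 Cartan matrix is
[[2, -1, 0], [-1, 2, -1], [0, -1, 2]].
All simple roots have the same length, so the diagram is simply laced. The associated Dynkin diagram is a chain of 3 nodes with single edges (A_3), so the type is A_3 (the algebra sl(4)).

type A_3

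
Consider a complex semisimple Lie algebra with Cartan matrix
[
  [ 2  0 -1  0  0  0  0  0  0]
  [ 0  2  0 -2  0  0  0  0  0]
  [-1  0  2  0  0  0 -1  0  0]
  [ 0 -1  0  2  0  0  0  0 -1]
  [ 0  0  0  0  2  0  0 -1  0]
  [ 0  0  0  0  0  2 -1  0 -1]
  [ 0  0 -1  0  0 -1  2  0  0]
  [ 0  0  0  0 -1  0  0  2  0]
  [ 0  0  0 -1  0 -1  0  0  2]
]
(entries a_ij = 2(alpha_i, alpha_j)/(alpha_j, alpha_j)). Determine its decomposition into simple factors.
type A_2 + type C_7

The diagram associated to this matrix has two connected components: the simple roots {alpha_5, alpha_8} form a chain of 2 nodes with single edges (A_2), and {alpha_1, alpha_2, alpha_3, alpha_4, alpha_6, alpha_7, alpha_9} form a chain of 7 nodes with a double edge at one end; the terminal node there is the unique long simple root (C_7). A semisimple Lie algebra decomposes uniquely as the direct sum of simple ideals, one per connected component of its Dynkin diagram, so g ≅ A_2 ⊕ C_7 (dimension 8 + 105 = 113).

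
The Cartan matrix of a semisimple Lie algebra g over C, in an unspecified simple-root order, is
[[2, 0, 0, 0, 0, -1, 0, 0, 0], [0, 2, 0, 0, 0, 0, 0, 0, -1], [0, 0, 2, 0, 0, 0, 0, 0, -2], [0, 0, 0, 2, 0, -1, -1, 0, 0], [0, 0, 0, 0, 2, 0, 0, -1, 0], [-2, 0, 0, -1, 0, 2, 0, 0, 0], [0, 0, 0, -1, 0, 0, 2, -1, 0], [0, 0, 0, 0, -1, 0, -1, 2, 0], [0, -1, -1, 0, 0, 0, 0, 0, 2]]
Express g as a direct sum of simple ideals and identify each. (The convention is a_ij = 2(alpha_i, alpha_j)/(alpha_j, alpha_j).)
The diagram associated to this matrix has two connected components: the simple roots {alpha_1, alpha_4, alpha_5, alpha_6, alpha_7, alpha_8} form a chain of 6 nodes with a double edge at one end; the terminal node there is the unique short simple root (B_6), and {alpha_2, alpha_3, alpha_9} form a chain of 3 nodes with a double edge at one end; the terminal node there is the unique long simple root (C_3). A semisimple Lie algebra decomposes uniquely as the direct sum of simple ideals, one per connected component of its Dynkin diagram, so g ≅ B_6 ⊕ C_3 (dimension 78 + 21 = 99).

type B_6 + type C_3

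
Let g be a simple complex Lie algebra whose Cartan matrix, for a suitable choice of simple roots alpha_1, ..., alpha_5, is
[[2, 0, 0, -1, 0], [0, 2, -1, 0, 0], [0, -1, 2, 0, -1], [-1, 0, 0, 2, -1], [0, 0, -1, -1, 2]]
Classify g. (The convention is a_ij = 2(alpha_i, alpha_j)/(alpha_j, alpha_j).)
The matrix has rank 5 with 2's on the diagonal. Reading the off-diagonal entries as Dynkin edges (a single edge where a_ij = a_ji = -1; a double or triple edge where a_ij * a_ji = 2 or 3), the diagram is a chain of 5 nodes with single edges (A_5). One simple-root ordering that puts it in standard form is (alpha_2, alpha_3, alpha_5, alpha_4, alpha_1). So the algebra is type A_5, i.e. sl(6).

A_5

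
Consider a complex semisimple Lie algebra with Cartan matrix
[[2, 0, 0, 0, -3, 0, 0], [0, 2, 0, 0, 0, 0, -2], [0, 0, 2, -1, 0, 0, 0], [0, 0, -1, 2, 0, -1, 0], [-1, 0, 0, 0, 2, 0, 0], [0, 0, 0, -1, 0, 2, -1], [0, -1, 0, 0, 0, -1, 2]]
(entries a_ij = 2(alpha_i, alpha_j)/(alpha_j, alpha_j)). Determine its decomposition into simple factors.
The diagram associated to this matrix has two connected components: the simple roots {alpha_2, alpha_3, alpha_4, alpha_6, alpha_7} form a chain of 5 nodes with a double edge at one end; the terminal node there is the unique long simple root (C_5), and {alpha_1, alpha_5} form two nodes joined by a triple edge (G_2). A semisimple Lie algebra decomposes uniquely as the direct sum of simple ideals, one per connected component of its Dynkin diagram, so g ≅ C_5 ⊕ G_2 (dimension 55 + 14 = 69).

type C_5 ⊕ type G_2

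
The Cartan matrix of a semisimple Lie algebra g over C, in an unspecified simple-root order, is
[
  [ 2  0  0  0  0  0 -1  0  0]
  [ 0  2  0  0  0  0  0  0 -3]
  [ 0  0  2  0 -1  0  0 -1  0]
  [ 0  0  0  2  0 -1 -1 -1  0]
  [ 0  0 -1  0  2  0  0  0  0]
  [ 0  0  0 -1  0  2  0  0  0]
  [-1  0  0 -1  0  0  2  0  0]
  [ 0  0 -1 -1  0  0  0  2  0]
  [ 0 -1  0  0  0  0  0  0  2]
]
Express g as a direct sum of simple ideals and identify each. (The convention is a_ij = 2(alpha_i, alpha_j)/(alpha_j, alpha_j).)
The diagram associated to this matrix has two connected components: the simple roots {alpha_1, alpha_3, alpha_4, alpha_5, alpha_6, alpha_7, alpha_8} form a chain of 6 nodes with one extra node attached to the third node from one end (E_7), and {alpha_2, alpha_9} form two nodes joined by a triple edge (G_2). A semisimple Lie algebra decomposes uniquely as the direct sum of simple ideals, one per connected component of its Dynkin diagram, so g ≅ E_7 ⊕ G_2 (dimension 133 + 14 = 147).

type E_7 ⊕ type G_2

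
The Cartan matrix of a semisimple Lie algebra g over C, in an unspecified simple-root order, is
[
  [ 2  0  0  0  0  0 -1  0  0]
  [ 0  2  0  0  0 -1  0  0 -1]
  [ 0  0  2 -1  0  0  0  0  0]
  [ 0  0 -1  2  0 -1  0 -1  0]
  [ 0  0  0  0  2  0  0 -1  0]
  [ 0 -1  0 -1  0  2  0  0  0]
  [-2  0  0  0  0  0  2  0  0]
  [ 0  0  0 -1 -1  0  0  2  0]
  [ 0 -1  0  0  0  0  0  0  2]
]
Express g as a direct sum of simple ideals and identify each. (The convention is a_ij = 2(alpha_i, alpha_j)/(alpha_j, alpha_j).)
B_2 (so(5)) ⊕ E_7

The diagram associated to this matrix has two connected components: the simple roots {alpha_1, alpha_7} form a chain of 2 nodes with a double edge at one end; the terminal node there is the unique short simple root (B_2), and {alpha_2, alpha_3, alpha_4, alpha_5, alpha_6, alpha_8, alpha_9} form a chain of 6 nodes with one extra node attached to the third node from one end (E_7). A semisimple Lie algebra decomposes uniquely as the direct sum of simple ideals, one per connected component of its Dynkin diagram, so g ≅ B_2 ⊕ E_7 (dimension 10 + 133 = 143).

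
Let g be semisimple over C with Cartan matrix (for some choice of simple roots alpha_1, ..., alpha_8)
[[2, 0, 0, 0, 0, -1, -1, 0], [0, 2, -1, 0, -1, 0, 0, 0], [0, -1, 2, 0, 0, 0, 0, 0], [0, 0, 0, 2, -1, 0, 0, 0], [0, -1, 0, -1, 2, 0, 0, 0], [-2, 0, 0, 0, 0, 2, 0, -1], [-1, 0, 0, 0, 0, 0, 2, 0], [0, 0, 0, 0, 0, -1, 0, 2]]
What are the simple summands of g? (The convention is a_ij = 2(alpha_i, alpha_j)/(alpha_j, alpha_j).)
A4 + F4

The diagram associated to this matrix has two connected components: the simple roots {alpha_2, alpha_3, alpha_4, alpha_5} form a chain of 4 nodes with single edges (A_4), and {alpha_1, alpha_6, alpha_7, alpha_8} form a chain of 4 nodes with a double edge between the middle two (F_4). A semisimple Lie algebra decomposes uniquely as the direct sum of simple ideals, one per connected component of its Dynkin diagram, so g ≅ A_4 ⊕ F_4 (dimension 24 + 52 = 76).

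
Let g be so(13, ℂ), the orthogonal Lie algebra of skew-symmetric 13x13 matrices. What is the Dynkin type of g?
B_6 (so(13))

This is so(13) with 13 odd, which has dimension 13(13-1)/2 = 78 and rank (13-1)/2 = 6. In the classification of classical Lie algebras, the orthogonal algebra so(2n+1) in an odd number of variables has type B_n; here n = 6, so the Dynkin diagram is a chain of 6 nodes with a double edge at one end; the terminal node there is the unique short simple root (B_6). Hence the type is B_6.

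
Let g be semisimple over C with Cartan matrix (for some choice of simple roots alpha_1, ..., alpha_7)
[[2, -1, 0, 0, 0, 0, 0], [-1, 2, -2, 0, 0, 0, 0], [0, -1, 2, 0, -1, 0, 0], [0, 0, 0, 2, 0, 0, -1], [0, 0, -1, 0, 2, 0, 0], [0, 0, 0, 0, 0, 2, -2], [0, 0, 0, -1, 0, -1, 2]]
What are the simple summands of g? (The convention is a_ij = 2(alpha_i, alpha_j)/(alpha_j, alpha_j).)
The diagram associated to this matrix has two connected components: the simple roots {alpha_4, alpha_6, alpha_7} form a chain of 3 nodes with a double edge at one end; the terminal node there is the unique long simple root (C_3), and {alpha_1, alpha_2, alpha_3, alpha_5} form a chain of 4 nodes with a double edge between the middle two (F_4). A semisimple Lie algebra decomposes uniquely as the direct sum of simple ideals, one per connected component of its Dynkin diagram, so g ≅ C_3 ⊕ F_4 (dimension 21 + 52 = 73).

C_3 (sp(6)) + F_4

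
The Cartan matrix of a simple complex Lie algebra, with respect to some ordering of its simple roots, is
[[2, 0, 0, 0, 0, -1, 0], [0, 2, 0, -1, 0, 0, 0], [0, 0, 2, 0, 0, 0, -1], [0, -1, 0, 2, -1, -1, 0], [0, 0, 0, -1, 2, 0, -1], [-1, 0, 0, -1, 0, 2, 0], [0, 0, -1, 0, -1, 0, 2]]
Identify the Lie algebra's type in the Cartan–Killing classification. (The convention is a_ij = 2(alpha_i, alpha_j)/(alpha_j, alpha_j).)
The matrix has rank 7 with 2's on the diagonal. Reading the off-diagonal entries as Dynkin edges (a single edge where a_ij = a_ji = -1; a double or triple edge where a_ij * a_ji = 2 or 3), the diagram is a chain of 6 nodes with one extra node attached to the third node from one end (E_7). One simple-root ordering that puts it in standard form is (alpha_1, alpha_2, alpha_6, alpha_4, alpha_5, alpha_7, alpha_3). So the algebra is type E_7.

E7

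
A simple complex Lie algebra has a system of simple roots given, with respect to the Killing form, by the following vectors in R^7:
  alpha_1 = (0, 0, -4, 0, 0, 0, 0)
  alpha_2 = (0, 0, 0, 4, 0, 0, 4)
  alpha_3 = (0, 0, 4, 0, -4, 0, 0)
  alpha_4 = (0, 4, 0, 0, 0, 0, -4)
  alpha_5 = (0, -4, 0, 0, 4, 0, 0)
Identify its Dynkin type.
Compute the Cartan integers a_ij = 2(alpha_i, alpha_j)/(alpha_j, alpha_j); the resulting 5x5 Cartan matrix is
[[2, 0, -1, 0, 0], [0, 2, 0, -1, 0], [-2, 0, 2, 0, -1], [0, -1, 0, 2, -1], [0, 0, -1, -1, 2]].
The roots have two lengths (squared-length ratio 2:1); the short ones are alpha_{1}. The associated Dynkin diagram is a chain of 5 nodes with a double edge at one end; the terminal node there is the unique short simple root (B_5), so the type is B_5 (the algebra so(11)).

B5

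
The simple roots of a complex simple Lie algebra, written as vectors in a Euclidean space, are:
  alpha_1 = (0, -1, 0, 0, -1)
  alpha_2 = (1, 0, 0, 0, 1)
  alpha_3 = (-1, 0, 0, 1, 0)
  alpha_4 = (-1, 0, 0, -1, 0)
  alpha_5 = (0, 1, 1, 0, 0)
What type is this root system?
D_5 (so(10))

Compute the Cartan integers a_ij = 2(alpha_i, alpha_j)/(alpha_j, alpha_j); the resulting 5x5 Cartan matrix is
[[2, -1, 0, 0, -1], [-1, 2, -1, -1, 0], [0, -1, 2, 0, 0], [0, -1, 0, 2, 0], [-1, 0, 0, 0, 2]].
All simple roots have the same length, so the diagram is simply laced. The associated Dynkin diagram is a chain of 3 nodes with a fork of two nodes at one end (D_5), so the type is D_5 (the algebra so(10)).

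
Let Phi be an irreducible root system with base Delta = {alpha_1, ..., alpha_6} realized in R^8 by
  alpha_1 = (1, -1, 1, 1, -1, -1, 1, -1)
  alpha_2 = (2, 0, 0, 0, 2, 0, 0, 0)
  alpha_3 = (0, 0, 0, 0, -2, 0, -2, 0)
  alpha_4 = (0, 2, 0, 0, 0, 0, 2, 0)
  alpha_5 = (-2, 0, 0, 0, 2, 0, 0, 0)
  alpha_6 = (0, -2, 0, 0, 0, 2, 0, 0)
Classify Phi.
Compute the Cartan integers a_ij = 2(alpha_i, alpha_j)/(alpha_j, alpha_j); the resulting 6x6 Cartan matrix is
[[2, 0, 0, 0, -1, 0], [0, 2, -1, 0, 0, 0], [0, -1, 2, -1, -1, 0], [0, 0, -1, 2, 0, -1], [-1, 0, -1, 0, 2, 0], [0, 0, 0, -1, 0, 2]].
All simple roots have the same length, so the diagram is simply laced. The associated Dynkin diagram is a chain of 5 nodes with one extra node attached to the third node from one end (E_6), so the type is E_6.

E6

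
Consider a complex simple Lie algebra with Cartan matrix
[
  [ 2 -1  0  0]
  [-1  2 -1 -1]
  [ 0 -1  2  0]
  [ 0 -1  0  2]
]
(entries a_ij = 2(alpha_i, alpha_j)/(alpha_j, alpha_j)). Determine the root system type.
The matrix has rank 4 with 2's on the diagonal. Reading the off-diagonal entries as Dynkin edges (a single edge where a_ij = a_ji = -1; a double or triple edge where a_ij * a_ji = 2 or 3), the diagram is a chain of 2 nodes with a fork of two nodes at one end (D_4). One simple-root ordering that puts it in standard form is (alpha_4, alpha_2, alpha_3, alpha_1). So the algebra is type D_4, i.e. so(8).

D_4 (so(8))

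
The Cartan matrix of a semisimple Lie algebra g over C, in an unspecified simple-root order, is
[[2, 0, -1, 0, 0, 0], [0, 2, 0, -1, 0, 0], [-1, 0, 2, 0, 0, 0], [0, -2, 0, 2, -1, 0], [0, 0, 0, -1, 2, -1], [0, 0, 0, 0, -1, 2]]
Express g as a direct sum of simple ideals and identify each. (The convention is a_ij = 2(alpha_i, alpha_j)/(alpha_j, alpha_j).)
A_2 (sl(3)) ⊕ B_4 (so(9))

The diagram associated to this matrix has two connected components: the simple roots {alpha_1, alpha_3} form a chain of 2 nodes with single edges (A_2), and {alpha_2, alpha_4, alpha_5, alpha_6} form a chain of 4 nodes with a double edge at one end; the terminal node there is the unique short simple root (B_4). A semisimple Lie algebra decomposes uniquely as the direct sum of simple ideals, one per connected component of its Dynkin diagram, so g ≅ A_2 ⊕ B_4 (dimension 8 + 36 = 44).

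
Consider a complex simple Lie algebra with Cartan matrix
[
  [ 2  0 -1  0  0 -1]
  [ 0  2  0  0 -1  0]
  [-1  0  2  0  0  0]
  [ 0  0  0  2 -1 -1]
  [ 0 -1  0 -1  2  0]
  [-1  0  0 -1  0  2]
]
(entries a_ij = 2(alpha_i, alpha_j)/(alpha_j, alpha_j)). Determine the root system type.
A_6

The matrix has rank 6 with 2's on the diagonal. Reading the off-diagonal entries as Dynkin edges (a single edge where a_ij = a_ji = -1; a double or triple edge where a_ij * a_ji = 2 or 3), the diagram is a chain of 6 nodes with single edges (A_6). One simple-root ordering that puts it in standard form is (alpha_2, alpha_5, alpha_4, alpha_6, alpha_1, alpha_3). So the algebra is type A_6, i.e. sl(7).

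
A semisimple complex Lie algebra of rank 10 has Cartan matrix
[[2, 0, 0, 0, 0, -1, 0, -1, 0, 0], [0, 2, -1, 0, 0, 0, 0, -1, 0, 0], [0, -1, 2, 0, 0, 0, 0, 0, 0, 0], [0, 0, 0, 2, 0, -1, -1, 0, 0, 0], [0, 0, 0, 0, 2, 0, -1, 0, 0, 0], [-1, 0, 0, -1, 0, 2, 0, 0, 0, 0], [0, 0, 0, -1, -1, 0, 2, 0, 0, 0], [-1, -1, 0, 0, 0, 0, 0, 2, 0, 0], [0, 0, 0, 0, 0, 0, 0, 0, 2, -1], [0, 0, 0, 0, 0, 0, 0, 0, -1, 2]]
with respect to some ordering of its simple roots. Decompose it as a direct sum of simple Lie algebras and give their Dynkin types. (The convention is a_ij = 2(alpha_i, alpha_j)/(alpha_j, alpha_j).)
The diagram associated to this matrix has two connected components: the simple roots {alpha_9, alpha_10} form a chain of 2 nodes with single edges (A_2), and {alpha_1, alpha_2, alpha_3, alpha_4, alpha_5, alpha_6, alpha_7, alpha_8} form a chain of 8 nodes with single edges (A_8). A semisimple Lie algebra decomposes uniquely as the direct sum of simple ideals, one per connected component of its Dynkin diagram, so g ≅ A_2 ⊕ A_8 (dimension 8 + 80 = 88).

type A_2 + type A_8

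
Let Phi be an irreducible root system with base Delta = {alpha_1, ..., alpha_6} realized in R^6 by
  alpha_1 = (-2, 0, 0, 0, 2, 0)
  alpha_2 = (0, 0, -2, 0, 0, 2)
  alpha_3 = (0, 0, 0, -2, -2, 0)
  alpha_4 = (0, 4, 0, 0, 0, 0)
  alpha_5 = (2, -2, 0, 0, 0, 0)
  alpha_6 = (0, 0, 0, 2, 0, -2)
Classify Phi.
C6

Compute the Cartan integers a_ij = 2(alpha_i, alpha_j)/(alpha_j, alpha_j); the resulting 6x6 Cartan matrix is
[[2, 0, -1, 0, -1, 0], [0, 2, 0, 0, 0, -1], [-1, 0, 2, 0, 0, -1], [0, 0, 0, 2, -2, 0], [-1, 0, 0, -1, 2, 0], [0, -1, -1, 0, 0, 2]].
The roots have two lengths (squared-length ratio 2:1); the short ones are alpha_{1,2,3,5,6}. The associated Dynkin diagram is a chain of 6 nodes with a double edge at one end; the terminal node there is the unique long simple root (C_6), so the type is C_6 (the algebra sp(12)).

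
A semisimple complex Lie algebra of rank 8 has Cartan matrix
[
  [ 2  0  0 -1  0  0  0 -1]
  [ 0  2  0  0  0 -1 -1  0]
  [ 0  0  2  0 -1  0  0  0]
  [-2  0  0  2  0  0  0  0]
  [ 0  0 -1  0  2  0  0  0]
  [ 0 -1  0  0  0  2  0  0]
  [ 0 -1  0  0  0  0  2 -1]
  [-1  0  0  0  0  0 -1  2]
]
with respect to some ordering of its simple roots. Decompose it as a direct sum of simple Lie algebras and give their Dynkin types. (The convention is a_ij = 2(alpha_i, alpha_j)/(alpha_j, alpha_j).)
A_2 + C_6

The diagram associated to this matrix has two connected components: the simple roots {alpha_3, alpha_5} form a chain of 2 nodes with single edges (A_2), and {alpha_1, alpha_2, alpha_4, alpha_6, alpha_7, alpha_8} form a chain of 6 nodes with a double edge at one end; the terminal node there is the unique long simple root (C_6). A semisimple Lie algebra decomposes uniquely as the direct sum of simple ideals, one per connected component of its Dynkin diagram, so g ≅ A_2 ⊕ C_6 (dimension 8 + 78 = 86).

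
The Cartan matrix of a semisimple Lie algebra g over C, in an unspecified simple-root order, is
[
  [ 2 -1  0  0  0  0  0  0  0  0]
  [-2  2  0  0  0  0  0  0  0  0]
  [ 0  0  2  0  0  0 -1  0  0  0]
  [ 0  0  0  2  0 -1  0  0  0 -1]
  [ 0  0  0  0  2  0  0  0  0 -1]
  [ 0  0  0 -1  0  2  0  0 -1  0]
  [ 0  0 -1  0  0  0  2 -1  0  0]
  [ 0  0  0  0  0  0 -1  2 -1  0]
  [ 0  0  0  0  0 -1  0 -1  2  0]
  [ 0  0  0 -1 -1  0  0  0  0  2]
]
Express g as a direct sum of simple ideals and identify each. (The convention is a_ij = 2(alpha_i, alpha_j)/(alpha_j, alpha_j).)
The diagram associated to this matrix has two connected components: the simple roots {alpha_3, alpha_4, alpha_5, alpha_6, alpha_7, alpha_8, alpha_9, alpha_10} form a chain of 8 nodes with single edges (A_8), and {alpha_1, alpha_2} form a chain of 2 nodes with a double edge at one end; the terminal node there is the unique short simple root (B_2). A semisimple Lie algebra decomposes uniquely as the direct sum of simple ideals, one per connected component of its Dynkin diagram, so g ≅ A_8 ⊕ B_2 (dimension 80 + 10 = 90).

A8 ⊕ B2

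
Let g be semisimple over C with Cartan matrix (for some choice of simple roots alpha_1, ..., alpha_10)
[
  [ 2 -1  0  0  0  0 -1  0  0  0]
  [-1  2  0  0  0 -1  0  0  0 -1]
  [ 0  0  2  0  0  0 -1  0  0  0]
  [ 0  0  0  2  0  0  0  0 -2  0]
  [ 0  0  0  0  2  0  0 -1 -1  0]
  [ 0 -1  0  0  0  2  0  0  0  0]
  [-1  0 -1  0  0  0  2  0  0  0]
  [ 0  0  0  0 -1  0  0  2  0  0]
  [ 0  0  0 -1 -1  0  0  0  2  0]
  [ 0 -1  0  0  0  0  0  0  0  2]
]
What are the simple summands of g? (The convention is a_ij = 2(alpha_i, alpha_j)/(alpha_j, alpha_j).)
The diagram associated to this matrix has two connected components: the simple roots {alpha_4, alpha_5, alpha_8, alpha_9} form a chain of 4 nodes with a double edge at one end; the terminal node there is the unique long simple root (C_4), and {alpha_1, alpha_2, alpha_3, alpha_6, alpha_7, alpha_10} form a chain of 4 nodes with a fork of two nodes at one end (D_6). A semisimple Lie algebra decomposes uniquely as the direct sum of simple ideals, one per connected component of its Dynkin diagram, so g ≅ C_4 ⊕ D_6 (dimension 36 + 66 = 102).

C_4 (sp(8)) + D_6 (so(12))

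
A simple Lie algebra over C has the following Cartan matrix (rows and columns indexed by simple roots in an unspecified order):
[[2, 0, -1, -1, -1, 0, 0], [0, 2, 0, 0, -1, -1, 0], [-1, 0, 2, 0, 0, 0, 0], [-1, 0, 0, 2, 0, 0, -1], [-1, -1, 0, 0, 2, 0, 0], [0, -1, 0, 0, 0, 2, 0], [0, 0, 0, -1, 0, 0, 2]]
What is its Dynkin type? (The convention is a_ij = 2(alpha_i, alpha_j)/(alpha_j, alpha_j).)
E7

The matrix has rank 7 with 2's on the diagonal. Reading the off-diagonal entries as Dynkin edges (a single edge where a_ij = a_ji = -1; a double or triple edge where a_ij * a_ji = 2 or 3), the diagram is a chain of 6 nodes with one extra node attached to the third node from one end (E_7). One simple-root ordering that puts it in standard form is (alpha_7, alpha_3, alpha_4, alpha_1, alpha_5, alpha_2, alpha_6). So the algebra is type E_7.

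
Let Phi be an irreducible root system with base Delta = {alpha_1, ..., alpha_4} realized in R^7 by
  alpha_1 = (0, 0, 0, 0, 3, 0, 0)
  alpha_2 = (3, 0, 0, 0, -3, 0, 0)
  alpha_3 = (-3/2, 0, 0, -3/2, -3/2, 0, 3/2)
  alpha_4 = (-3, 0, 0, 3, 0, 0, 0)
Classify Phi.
Compute the Cartan integers a_ij = 2(alpha_i, alpha_j)/(alpha_j, alpha_j); the resulting 4x4 Cartan matrix is
[[2, -1, -1, 0], [-2, 2, 0, -1], [-1, 0, 2, 0], [0, -1, 0, 2]].
The roots have two lengths (squared-length ratio 2:1); the short ones are alpha_{1,3}. The associated Dynkin diagram is a chain of 4 nodes with a double edge between the middle two (F_4), so the type is F_4.

type F_4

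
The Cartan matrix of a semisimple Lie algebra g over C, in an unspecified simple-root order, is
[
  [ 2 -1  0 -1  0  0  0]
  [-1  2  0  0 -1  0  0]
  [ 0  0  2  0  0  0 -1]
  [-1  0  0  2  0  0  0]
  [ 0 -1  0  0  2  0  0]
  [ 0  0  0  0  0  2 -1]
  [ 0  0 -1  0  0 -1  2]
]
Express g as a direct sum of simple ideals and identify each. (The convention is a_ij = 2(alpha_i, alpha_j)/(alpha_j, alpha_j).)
The diagram associated to this matrix has two connected components: the simple roots {alpha_3, alpha_6, alpha_7} form a chain of 3 nodes with single edges (A_3), and {alpha_1, alpha_2, alpha_4, alpha_5} form a chain of 4 nodes with single edges (A_4). A semisimple Lie algebra decomposes uniquely as the direct sum of simple ideals, one per connected component of its Dynkin diagram, so g ≅ A_3 ⊕ A_4 (dimension 15 + 24 = 39).

A3 ⊕ A4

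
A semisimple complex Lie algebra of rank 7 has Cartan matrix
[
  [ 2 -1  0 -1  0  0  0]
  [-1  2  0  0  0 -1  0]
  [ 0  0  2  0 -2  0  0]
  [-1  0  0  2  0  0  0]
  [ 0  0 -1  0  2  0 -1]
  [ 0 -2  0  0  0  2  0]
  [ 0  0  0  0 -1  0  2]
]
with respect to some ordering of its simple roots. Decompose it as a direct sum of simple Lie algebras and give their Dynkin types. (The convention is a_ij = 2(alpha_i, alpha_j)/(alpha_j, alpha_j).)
C_3 + C_4

The diagram associated to this matrix has two connected components: the simple roots {alpha_3, alpha_5, alpha_7} form a chain of 3 nodes with a double edge at one end; the terminal node there is the unique long simple root (C_3), and {alpha_1, alpha_2, alpha_4, alpha_6} form a chain of 4 nodes with a double edge at one end; the terminal node there is the unique long simple root (C_4). A semisimple Lie algebra decomposes uniquely as the direct sum of simple ideals, one per connected component of its Dynkin diagram, so g ≅ C_3 ⊕ C_4 (dimension 21 + 36 = 57).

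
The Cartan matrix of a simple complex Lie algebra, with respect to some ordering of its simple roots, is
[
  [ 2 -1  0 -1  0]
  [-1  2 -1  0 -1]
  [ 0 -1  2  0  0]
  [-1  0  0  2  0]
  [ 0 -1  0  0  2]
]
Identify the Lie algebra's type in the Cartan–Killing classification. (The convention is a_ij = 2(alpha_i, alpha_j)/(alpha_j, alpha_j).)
D_5

The matrix has rank 5 with 2's on the diagonal. Reading the off-diagonal entries as Dynkin edges (a single edge where a_ij = a_ji = -1; a double or triple edge where a_ij * a_ji = 2 or 3), the diagram is a chain of 3 nodes with a fork of two nodes at one end (D_5). One simple-root ordering that puts it in standard form is (alpha_4, alpha_1, alpha_2, alpha_3, alpha_5). So the algebra is type D_5, i.e. so(10).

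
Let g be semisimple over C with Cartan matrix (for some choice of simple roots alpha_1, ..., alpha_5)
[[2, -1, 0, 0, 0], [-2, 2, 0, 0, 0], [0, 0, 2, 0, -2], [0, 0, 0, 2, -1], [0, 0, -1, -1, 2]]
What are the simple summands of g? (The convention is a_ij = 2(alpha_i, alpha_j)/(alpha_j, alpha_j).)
type B_2 + type C_3

The diagram associated to this matrix has two connected components: the simple roots {alpha_1, alpha_2} form a chain of 2 nodes with a double edge at one end; the terminal node there is the unique short simple root (B_2), and {alpha_3, alpha_4, alpha_5} form a chain of 3 nodes with a double edge at one end; the terminal node there is the unique long simple root (C_3). A semisimple Lie algebra decomposes uniquely as the direct sum of simple ideals, one per connected component of its Dynkin diagram, so g ≅ B_2 ⊕ C_3 (dimension 10 + 21 = 31).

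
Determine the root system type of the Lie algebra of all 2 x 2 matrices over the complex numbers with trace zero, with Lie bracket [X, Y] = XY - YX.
A1

This is sl(2), which has dimension 2^2 - 1 = 3 and rank 2 - 1 = 1 (a Cartan subalgebra is the diagonal traceless matrices). In the classification of classical Lie algebras, the special linear algebra sl(n+1) has type A_n; here n = 1, so the Dynkin diagram is a chain of 1 nodes with single edges (A_1). Hence the type is A_1.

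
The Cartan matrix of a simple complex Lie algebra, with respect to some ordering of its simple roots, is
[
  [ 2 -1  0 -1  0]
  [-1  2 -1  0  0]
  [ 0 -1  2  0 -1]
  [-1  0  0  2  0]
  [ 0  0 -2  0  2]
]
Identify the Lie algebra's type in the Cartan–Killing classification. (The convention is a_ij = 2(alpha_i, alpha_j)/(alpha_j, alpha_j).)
C_5 (sp(10))

The matrix has rank 5 with 2's on the diagonal. Reading the off-diagonal entries as Dynkin edges (a single edge where a_ij = a_ji = -1; a double or triple edge where a_ij * a_ji = 2 or 3), the diagram is a chain of 5 nodes with a double edge at one end; the terminal node there is the unique long simple root (C_5). One simple-root ordering that puts it in standard form is (alpha_4, alpha_1, alpha_2, alpha_3, alpha_5). So the algebra is type C_5, i.e. sp(10).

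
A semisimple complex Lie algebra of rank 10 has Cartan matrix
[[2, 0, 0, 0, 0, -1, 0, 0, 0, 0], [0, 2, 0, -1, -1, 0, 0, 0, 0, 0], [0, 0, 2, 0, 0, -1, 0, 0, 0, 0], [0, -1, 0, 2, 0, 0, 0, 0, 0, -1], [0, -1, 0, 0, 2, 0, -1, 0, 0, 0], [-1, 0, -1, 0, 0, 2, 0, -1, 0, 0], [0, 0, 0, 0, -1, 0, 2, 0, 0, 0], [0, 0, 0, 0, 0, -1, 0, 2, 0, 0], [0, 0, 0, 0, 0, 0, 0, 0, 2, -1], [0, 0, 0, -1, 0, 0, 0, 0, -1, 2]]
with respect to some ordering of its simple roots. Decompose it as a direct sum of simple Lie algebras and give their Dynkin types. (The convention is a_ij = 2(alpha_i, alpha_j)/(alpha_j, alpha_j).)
A_6 (sl(7)) ⊕ D_4 (so(8))

The diagram associated to this matrix has two connected components: the simple roots {alpha_2, alpha_4, alpha_5, alpha_7, alpha_9, alpha_10} form a chain of 6 nodes with single edges (A_6), and {alpha_1, alpha_3, alpha_6, alpha_8} form a chain of 2 nodes with a fork of two nodes at one end (D_4). A semisimple Lie algebra decomposes uniquely as the direct sum of simple ideals, one per connected component of its Dynkin diagram, so g ≅ A_6 ⊕ D_4 (dimension 48 + 28 = 76).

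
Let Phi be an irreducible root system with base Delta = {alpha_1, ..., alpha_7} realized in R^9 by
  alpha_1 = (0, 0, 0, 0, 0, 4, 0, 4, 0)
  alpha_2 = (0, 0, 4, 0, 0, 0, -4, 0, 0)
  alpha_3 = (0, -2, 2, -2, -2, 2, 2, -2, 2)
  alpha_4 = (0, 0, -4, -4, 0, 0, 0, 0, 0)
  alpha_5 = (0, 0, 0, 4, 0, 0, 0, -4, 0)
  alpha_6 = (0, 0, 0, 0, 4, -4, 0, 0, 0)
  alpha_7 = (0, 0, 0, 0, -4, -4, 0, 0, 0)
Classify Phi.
type E_7

Compute the Cartan integers a_ij = 2(alpha_i, alpha_j)/(alpha_j, alpha_j); the resulting 7x7 Cartan matrix is
[[2, 0, 0, 0, -1, -1, -1], [0, 2, 0, -1, 0, 0, 0], [0, 0, 2, 0, 0, -1, 0], [0, -1, 0, 2, -1, 0, 0], [-1, 0, 0, -1, 2, 0, 0], [-1, 0, -1, 0, 0, 2, 0], [-1, 0, 0, 0, 0, 0, 2]].
All simple roots have the same length, so the diagram is simply laced. The associated Dynkin diagram is a chain of 6 nodes with one extra node attached to the third node from one end (E_7), so the type is E_7.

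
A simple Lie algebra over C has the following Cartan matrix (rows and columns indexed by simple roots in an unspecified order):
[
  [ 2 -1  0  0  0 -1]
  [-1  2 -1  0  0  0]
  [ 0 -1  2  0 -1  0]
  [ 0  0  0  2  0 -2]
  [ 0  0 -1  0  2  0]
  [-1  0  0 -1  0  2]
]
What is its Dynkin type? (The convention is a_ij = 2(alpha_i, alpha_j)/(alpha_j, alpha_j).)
The matrix has rank 6 with 2's on the diagonal. Reading the off-diagonal entries as Dynkin edges (a single edge where a_ij = a_ji = -1; a double or triple edge where a_ij * a_ji = 2 or 3), the diagram is a chain of 6 nodes with a double edge at one end; the terminal node there is the unique long simple root (C_6). One simple-root ordering that puts it in standard form is (alpha_5, alpha_3, alpha_2, alpha_1, alpha_6, alpha_4). So the algebra is type C_6, i.e. sp(12).

C_6 (sp(12))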